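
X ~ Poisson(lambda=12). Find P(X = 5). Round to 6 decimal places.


P(X=5) = e^(-12) * 12^5 / 5!
≈ 0.000006144212353 * 248832 / 120
≈ 0.012741

0.012741


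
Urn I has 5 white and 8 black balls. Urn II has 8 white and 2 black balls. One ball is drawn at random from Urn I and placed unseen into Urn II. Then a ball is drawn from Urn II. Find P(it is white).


P(transfer white) = 5/13; P(transfer black) = 8/13
If white transferred: Urn II has 9 white of 11, so P(white|white moved) = 9/11
If black transferred: Urn II has 8 white of 11, so P(white|black moved) = 8/11
By total probability: P(white) = 5/13*9/11 + 8/13*8/11 = 109/143

109/143


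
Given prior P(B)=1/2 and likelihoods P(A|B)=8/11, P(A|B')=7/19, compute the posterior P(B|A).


P(A) = P(A|B)P(B) + P(A|B')P(B') = 8/11*1/2 + 7/19*1/2 = 229/418
P(B|A) = P(A|B)P(B)/P(A) = (4/11)/(229/418) = 152/229

152/229


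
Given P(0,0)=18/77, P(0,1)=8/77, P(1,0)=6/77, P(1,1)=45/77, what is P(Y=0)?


P(Y=0) = P(0,0)+P(1,0) = 18/77 + 6/77 = 24/77

24/77


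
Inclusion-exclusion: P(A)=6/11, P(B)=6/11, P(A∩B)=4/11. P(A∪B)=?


P(A∪B) = P(A) + P(B) - P(A∩B)
= 6/11 + 6/11 - 4/11 = 8/11

8/11


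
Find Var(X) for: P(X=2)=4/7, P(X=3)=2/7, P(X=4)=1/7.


E[X] = 18/7, E[X^2] = 50/7
Var(X) = E[X^2] - (E[X])^2 = 50/7 - (18/7)^2 = 26/49

26/49


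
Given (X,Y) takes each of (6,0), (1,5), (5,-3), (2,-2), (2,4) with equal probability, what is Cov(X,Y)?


E[X]=16/5, E[Y]=4/5, E[XY]=-6/5
Cov(X,Y) = E[XY] - E[X]E[Y] = -6/5 - 16/5*4/5 = -94/25

-94/25


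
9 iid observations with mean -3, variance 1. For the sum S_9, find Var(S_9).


By independence, Var(S_n) = n*Var(X_1) = 9*1 = 9

9


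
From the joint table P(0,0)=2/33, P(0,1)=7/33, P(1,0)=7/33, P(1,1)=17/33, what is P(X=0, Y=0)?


Read from table: P(X=0, Y=0) = 2/33

2/33


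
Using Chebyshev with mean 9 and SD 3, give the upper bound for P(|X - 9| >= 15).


k = 15/3 = 5
Chebyshev: P(|X-mu| >= k*sigma) <= 1/k^2 = 1/5^2 = 1/25

1/25


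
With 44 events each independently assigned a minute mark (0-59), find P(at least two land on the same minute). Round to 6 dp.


P(all different) = prod((60-i)/60 for i=0..43) = 0.000000
P(at least one match) = 1 - 0.000000 = 1.000000

1.000000


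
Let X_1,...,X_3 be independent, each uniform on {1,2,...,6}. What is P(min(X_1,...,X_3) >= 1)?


P(min >= 1) = P(all X_i >= 1) = (P(X_1 >= 1))^3
= (6/6)^3 = 1^3 = 1

1


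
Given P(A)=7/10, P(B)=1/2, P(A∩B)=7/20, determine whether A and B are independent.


P(A)*P(B) = 7/10*1/2 = 7/20
P(A∩B) = 7/20, which equals P(A)P(B), so independent

Yes, A and B are independent


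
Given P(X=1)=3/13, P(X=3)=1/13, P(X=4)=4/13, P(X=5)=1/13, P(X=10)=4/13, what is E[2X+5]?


E[2X+5] = sum(g(x)*P(x))
= 7*3/13 + 11*1/13 + 13*4/13 + 15*1/13 + 25*4/13
= 199/13

199/13


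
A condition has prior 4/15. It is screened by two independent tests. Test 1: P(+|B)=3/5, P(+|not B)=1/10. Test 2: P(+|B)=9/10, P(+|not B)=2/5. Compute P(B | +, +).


After test 1: P(+) = 3/5*4/15 + 1/10*11/15 = 7/30
P(B|+) = (4/25)/(7/30) = 24/35
After test 2 (use post1 as new prior): P(+) = 9/10*24/35 + 2/5*11/35 = 26/35
P(B|+,+) = (108/175)/(26/35) = 54/65

54/65


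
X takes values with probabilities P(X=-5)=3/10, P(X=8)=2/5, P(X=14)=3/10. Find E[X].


E[X] = sum(x * P(x))
= -5*3/10 + 8*2/5 + 14*3/10
= 59/10

59/10


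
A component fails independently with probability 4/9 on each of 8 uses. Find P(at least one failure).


P(at least one) = 1 - P(none)
P(none) = (1 - 4/9)^8 = (5/9)^8 = 390625/43046721
P(at least one) = 1 - 390625/43046721 = 42656096/43046721

42656096/43046721


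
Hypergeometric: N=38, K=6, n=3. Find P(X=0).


P(X=0) = C(6,0)*C(32,3) / C(38,3)
= 1*4960 / 8436
= 4960/8436 = 1240/2109

1240/2109


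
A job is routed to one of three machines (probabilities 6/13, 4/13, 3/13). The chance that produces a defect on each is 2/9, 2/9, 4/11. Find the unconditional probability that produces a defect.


P(A) = P(A|B1)P(B1) + P(A|B2)P(B2) + P(A|B3)P(B3)
= 2/9*6/13 + 2/9*4/13 + 4/11*3/13
= 4/39 + 8/117 + 12/143 = 328/1287

328/1287


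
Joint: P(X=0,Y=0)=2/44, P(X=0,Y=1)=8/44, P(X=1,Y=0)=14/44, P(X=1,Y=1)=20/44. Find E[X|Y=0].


P(Y=0) = 16/44
E[X|Y=0] = (0*2 + 1*14)/16 = 14/16 = 7/8

7/8


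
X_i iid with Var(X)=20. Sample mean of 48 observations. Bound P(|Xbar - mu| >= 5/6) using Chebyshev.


Var(Xbar) = Var(X)/n = 20/48
Chebyshev: P(|Xbar-mu| >= 5/6) <= Var(Xbar)/(5/6)^2 = (5/12)/(25/36) = 3/5

3/5


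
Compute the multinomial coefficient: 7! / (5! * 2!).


7! = 5040
Denominator: 5!=120 * 2!=2
Coefficient = 5040 / 240 = 21

21


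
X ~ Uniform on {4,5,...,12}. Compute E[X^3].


E[X^3] = (1/9) * sum(x^3 for x=4..12)
= 6048/9 = 672

672


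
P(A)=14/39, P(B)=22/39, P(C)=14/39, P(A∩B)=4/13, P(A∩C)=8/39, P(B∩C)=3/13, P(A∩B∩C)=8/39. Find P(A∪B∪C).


P(A∪B∪C) = P(A)+P(B)+P(C) - P(AB)-P(AC)-P(BC) + P(ABC)
= 14/39+22/39+14/39 - 4/13-8/39-3/13 + 8/39
= 29/39

29/39


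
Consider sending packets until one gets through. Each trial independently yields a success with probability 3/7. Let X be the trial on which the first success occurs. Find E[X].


For geometric (trials until first success), E[X] = 1/p = 1/(3/7) = 7/3

7/3


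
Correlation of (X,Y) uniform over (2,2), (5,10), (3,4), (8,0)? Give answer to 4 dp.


Cov(X,Y) = -1.5000, Var(X) = 5.2500, Var(Y) = 14.0000
rho = Cov/(sqrt(VarX)*sqrt(VarY)) = -0.1750

-0.1750


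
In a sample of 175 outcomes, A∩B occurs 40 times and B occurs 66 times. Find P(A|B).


P(A|B) = P(A∩B)/P(B) = (40/175)/(66/175) = 40/66 = 20/33

20/33


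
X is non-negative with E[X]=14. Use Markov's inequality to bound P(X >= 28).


Markov: P(X >= a) <= E[X]/a
P(X >= 28) <= 14/28 = 1/2

1/2


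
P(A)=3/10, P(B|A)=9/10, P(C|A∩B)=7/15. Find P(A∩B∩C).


P(A∩B∩C) = P(A) * P(B|A) * P(C|A∩B)
= 3/10 * 9/10 * 7/15
= 27/100 * 7/15 = 63/500

63/500


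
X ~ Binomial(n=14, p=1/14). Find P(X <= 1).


P(X<=1) = P(X=0) + P(X=1)
= 3937376385699289/11112006825558016 + 302875106592253/793714773254144
= 8177627877990831/11112006825558016

8177627877990831/11112006825558016


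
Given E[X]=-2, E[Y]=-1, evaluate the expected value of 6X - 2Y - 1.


E[6X - 2Y - 1] = 6*E[X] - 2*E[Y] - 1
= (6)*(-2) + (-2)*(-1) + (-1)
= -12 + 2 - 1 = -11

-11


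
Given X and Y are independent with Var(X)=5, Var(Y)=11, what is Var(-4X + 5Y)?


Independence => Cov(X,Y)=0
Var(-4X + 5Y) = (-4)^2*Var(X) + 5^2*Var(Y)
= 16*5 + 25*11 = 355

355


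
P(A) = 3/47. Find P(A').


P(A') = 1 - P(A) = 1 - 3/47 = 44/47

44/47


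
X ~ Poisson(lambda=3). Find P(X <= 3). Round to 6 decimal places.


P(X<=3) = e^(-3)*3^0/0! + e^(-3)*3^1/1! + e^(-3)*3^2/2! + e^(-3)*3^3/3!
≈ 0.0497870684 + 0.1493612051 + 0.2240418077 + 0.2240418077
= 0.6472318889
≈ 0.647232

0.647232


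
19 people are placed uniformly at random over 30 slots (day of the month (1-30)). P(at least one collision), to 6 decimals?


P(all different) = prod((30-i)/30 for i=0..18) = 0.000572
P(at least one match) = 1 - 0.000572 = 0.999428

0.999428


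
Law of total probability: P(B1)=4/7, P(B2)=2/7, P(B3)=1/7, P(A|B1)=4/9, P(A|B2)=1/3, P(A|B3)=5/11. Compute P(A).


P(A) = P(A|B1)P(B1) + P(A|B2)P(B2) + P(A|B3)P(B3)
= 4/9*4/7 + 1/3*2/7 + 5/11*1/7
= 16/63 + 2/21 + 5/77 = 41/99

41/99


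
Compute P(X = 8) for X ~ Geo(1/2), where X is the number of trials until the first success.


P(X=8) = (1-p)^7 * p = (1/2)^7 * 1/2
= 1/128 * 1/2 = 1/256

1/256


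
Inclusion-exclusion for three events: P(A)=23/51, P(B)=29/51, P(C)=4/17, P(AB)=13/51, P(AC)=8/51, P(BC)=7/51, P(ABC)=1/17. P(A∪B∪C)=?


P(A∪B∪C) = P(A)+P(B)+P(C) - P(AB)-P(AC)-P(BC) + P(ABC)
= 23/51+29/51+4/17 - 13/51-8/51-7/51 + 1/17
= 13/17

13/17


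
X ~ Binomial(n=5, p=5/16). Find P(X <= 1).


P(X<=1) = P(X=0) + P(X=1)
= 161051/1048576 + 366025/1048576
= 131769/262144

131769/262144


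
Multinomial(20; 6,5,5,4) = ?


20! = 2432902008176640000
Denominator: 6!=720 * 5!=120 * 5!=120 * 4!=24
Coefficient = 2432902008176640000 / 248832000 = 9777287520

9777287520


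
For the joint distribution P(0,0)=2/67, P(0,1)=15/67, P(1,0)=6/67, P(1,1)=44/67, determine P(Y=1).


P(Y=1) = P(0,1)+P(1,1) = 15/67 + 44/67 = 59/67

59/67


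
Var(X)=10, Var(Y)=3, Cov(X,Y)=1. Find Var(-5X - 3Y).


Var(-5X - 3Y) = (-5)^2*Var(X) + (-3)^2*Var(Y) + 2*(-5)*(-3)*Cov(X,Y)
= 25*10 + 9*3 + 30*1
= 250 + 27 + 30 = 307

307


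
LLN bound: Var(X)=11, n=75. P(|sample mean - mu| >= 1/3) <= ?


Var(Xbar) = Var(X)/n = 11/75
Chebyshev: P(|Xbar-mu| >= 1/3) <= Var(Xbar)/(1/3)^2 = (11/75)/(1/9) = 33/25
Bound exceeds 1, so trivial bound: 1

1


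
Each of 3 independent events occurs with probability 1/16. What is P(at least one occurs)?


P(at least one) = 1 - P(none)
P(none) = (1 - 1/16)^3 = (15/16)^3 = 3375/4096
P(at least one) = 1 - 3375/4096 = 721/4096

721/4096


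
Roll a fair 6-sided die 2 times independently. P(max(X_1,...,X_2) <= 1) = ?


P(max <= 1) = P(all X_i <= 1) = (P(X_1 <= 1))^2
= (1/6)^2 = 1/36

1/36


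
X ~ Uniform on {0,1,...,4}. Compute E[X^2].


E[X^2] = (1/5) * sum(x^2 for x=0..4)
= 30/5 = 6

6


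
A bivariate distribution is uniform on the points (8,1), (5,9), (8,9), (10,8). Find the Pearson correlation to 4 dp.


Cov(X,Y) = -1.0625, Var(X) = 3.1875, Var(Y) = 11.1875
rho = Cov/(sqrt(VarX)*sqrt(VarY)) = -0.1779

-0.1779


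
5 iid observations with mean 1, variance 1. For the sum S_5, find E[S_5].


E[S_n] = n*E[X_1] = 5*1 = 5

5


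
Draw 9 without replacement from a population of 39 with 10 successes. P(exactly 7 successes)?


P(X=7) = C(10,7)*C(29,2) / C(39,9)
= 120*406 / 211915132
= 48720/211915132 = 12180/52978783

12180/52978783


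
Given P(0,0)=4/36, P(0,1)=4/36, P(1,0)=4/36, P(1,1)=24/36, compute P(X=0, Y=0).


Read from table: P(X=0, Y=0) = 4/36 = 1/9

1/9


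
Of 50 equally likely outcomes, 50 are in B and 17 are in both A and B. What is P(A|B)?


P(A|B) = P(A∩B)/P(B) = (17/50)/(50/50) = 17/50

17/50


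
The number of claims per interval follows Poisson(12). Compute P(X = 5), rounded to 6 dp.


P(X=5) = e^(-12) * 12^5 / 5!
≈ 0.000006144212353 * 248832 / 120
≈ 0.012741

0.012741


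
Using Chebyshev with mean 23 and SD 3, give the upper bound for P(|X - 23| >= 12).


k = 12/3 = 4
Chebyshev: P(|X-mu| >= k*sigma) <= 1/k^2 = 1/4^2 = 1/16

1/16


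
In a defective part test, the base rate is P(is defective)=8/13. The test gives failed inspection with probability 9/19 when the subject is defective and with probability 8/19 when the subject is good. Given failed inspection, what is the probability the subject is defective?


P(A) = P(A|B)P(B) + P(A|B')P(B') = 9/19*8/13 + 8/19*5/13 = 112/247
P(B|A) = P(A|B)P(B)/P(A) = (72/247)/(112/247) = 9/14

9/14


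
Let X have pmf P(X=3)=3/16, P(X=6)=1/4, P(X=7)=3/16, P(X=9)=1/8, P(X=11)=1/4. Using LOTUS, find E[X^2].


E[X^2] = sum(g(x)*P(x))
= 9*3/16 + 36*1/4 + 49*3/16 + 81*1/8 + 121*1/4
= 241/4

241/4


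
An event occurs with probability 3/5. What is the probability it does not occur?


P(A') = 1 - P(A) = 1 - 3/5 = 2/5

2/5


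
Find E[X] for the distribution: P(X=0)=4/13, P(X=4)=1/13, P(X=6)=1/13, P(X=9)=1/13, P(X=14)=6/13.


E[X] = sum(x * P(x))
= 0*4/13 + 4*1/13 + 6*1/13 + 9*1/13 + 14*6/13
= 103/13

103/13


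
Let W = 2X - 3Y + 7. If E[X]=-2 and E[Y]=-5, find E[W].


E[2X - 3Y + 7] = 2*E[X] - 3*E[Y] + 7
= (2)*(-2) + (-3)*(-5) + (7)
= -4 + 15 + 7 = 18

18


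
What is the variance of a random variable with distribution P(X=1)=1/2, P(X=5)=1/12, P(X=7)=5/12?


E[X] = 23/6, E[X^2] = 23
Var(X) = E[X^2] - (E[X])^2 = 23 - (23/6)^2 = 299/36

299/36


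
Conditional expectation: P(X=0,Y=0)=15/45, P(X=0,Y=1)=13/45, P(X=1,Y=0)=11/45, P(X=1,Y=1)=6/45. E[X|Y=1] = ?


P(Y=1) = 19/45
E[X|Y=1] = (0*13 + 1*6)/19 = 6/19

6/19


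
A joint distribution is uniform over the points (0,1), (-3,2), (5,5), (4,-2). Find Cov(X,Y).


E[X]=3/2, E[Y]=3/2, E[XY]=11/4
Cov(X,Y) = E[XY] - E[X]E[Y] = 11/4 - 3/2*3/2 = 1/2

1/2


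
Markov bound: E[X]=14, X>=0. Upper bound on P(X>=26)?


Markov: P(X >= a) <= E[X]/a
P(X >= 26) <= 14/26 = 7/13

7/13


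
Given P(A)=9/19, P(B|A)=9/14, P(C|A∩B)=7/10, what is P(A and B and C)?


P(A∩B∩C) = P(A) * P(B|A) * P(C|A∩B)
= 9/19 * 9/14 * 7/10
= 81/266 * 7/10 = 81/380

81/380


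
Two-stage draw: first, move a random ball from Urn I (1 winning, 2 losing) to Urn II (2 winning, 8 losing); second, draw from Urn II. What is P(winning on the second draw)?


P(transfer winning) = 1/3; P(transfer losing) = 2/3
If winning transferred: Urn II has 3 winning of 11, so P(winning|winning moved) = 3/11
If losing transferred: Urn II has 2 winning of 11, so P(winning|losing moved) = 2/11
By total probability: P(winning) = 1/3*3/11 + 2/3*2/11 = 7/33

7/33


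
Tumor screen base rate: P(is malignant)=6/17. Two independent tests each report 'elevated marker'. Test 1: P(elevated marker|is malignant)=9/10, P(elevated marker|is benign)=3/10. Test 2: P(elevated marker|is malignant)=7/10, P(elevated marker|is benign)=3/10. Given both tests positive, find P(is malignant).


After test 1: P(+) = 9/10*6/17 + 3/10*11/17 = 87/170
P(B|+) = (27/85)/(87/170) = 18/29
After test 2 (use post1 as new prior): P(+) = 7/10*18/29 + 3/10*11/29 = 159/290
P(B|+,+) = (63/145)/(159/290) = 42/53

42/53


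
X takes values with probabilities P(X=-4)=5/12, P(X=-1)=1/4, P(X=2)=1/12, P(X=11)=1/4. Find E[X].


E[X] = sum(x * P(x))
= -4*5/12 - 1*1/4 + 2*1/12 + 11*1/4
= 1

1


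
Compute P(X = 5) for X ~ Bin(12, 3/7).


P(X=5) = C(12,5) * p^5 * (1-p)^7
= 792 * 243/16807 * 16384/823543
= 3153199104/13841287201

3153199104/13841287201


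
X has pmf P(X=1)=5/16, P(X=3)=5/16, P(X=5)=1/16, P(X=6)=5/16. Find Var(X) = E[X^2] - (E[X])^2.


E[X] = 55/16, E[X^2] = 255/16
Var(X) = E[X^2] - (E[X])^2 = 255/16 - (55/16)^2 = 1055/256

1055/256


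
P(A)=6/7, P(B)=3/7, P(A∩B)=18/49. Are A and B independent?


P(A)*P(B) = 6/7*3/7 = 18/49
P(A∩B) = 18/49, which equals P(A)P(B), so independent

Yes, A and B are independent


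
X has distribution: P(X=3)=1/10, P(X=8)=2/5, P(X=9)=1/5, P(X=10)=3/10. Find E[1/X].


E[1/X] = sum(g(x)*P(x))
= 1/3*1/10 + 1/8*2/5 + 1/9*1/5 + 1/10*3/10
= 61/450

61/450


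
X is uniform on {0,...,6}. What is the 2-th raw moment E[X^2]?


E[X^2] = (1/7) * sum(x^2 for x=0..6)
= 91/7 = 13

13


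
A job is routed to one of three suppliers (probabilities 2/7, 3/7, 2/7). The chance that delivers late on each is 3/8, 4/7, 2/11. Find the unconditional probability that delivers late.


P(A) = P(A|B1)P(B1) + P(A|B2)P(B2) + P(A|B3)P(B3)
= 3/8*2/7 + 4/7*3/7 + 2/11*2/7
= 3/28 + 12/49 + 4/77 = 871/2156

871/2156


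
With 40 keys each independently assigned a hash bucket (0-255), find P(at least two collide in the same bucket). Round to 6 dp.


P(all different) = prod((256-i)/256 for i=0..39) = 0.040078
P(at least one match) = 1 - 0.040078 = 0.959922

0.959922


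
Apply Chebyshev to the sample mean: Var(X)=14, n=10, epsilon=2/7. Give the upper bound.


Var(Xbar) = Var(X)/n = 14/10
Chebyshev: P(|Xbar-mu| >= 2/7) <= Var(Xbar)/(2/7)^2 = (7/5)/(4/49) = 343/20
Bound exceeds 1, so trivial bound: 1

1


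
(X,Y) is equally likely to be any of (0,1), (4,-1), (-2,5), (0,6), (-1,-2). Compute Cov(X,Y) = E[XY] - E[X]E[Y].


E[X]=1/5, E[Y]=9/5, E[XY]=-12/5
Cov(X,Y) = E[XY] - E[X]E[Y] = -12/5 - 1/5*9/5 = -69/25

-69/25


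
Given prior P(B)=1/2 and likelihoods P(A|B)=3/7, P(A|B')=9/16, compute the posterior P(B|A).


P(A) = P(A|B)P(B) + P(A|B')P(B') = 3/7*1/2 + 9/16*1/2 = 111/224
P(B|A) = P(A|B)P(B)/P(A) = (3/14)/(111/224) = 16/37

16/37


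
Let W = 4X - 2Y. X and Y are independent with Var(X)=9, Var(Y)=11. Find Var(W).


Independence => Cov(X,Y)=0
Var(4X - 2Y) = 4^2*Var(X) + (-2)^2*Var(Y)
= 16*9 + 4*11 = 188

188


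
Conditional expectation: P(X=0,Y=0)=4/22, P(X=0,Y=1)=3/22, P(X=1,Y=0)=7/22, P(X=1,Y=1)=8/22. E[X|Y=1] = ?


P(Y=1) = 11/22
E[X|Y=1] = (0*3 + 1*8)/11 = 8/11

8/11


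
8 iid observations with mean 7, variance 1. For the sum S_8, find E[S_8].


E[S_n] = n*E[X_1] = 8*7 = 56

56


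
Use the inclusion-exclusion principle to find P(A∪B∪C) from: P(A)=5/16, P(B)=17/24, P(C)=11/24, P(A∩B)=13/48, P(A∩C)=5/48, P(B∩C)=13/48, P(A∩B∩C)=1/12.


P(A∪B∪C) = P(A)+P(B)+P(C) - P(AB)-P(AC)-P(BC) + P(ABC)
= 5/16+17/24+11/24 - 13/48-5/48-13/48 + 1/12
= 11/12

11/12


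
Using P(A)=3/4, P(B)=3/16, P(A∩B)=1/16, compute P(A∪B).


P(A∪B) = P(A) + P(B) - P(A∩B)
= 3/4 + 3/16 - 1/16 = 7/8

7/8


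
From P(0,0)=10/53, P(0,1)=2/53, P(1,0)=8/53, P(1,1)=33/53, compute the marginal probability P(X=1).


P(X=1) = P(1,0)+P(1,1) = 8/53 + 33/53 = 41/53

41/53


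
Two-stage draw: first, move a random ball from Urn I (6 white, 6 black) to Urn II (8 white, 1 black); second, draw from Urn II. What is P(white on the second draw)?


P(transfer white) = 6/12 = 1/2; P(transfer black) = 1/2
If white transferred: Urn II has 9 white of 10, so P(white|white moved) = 9/10
If black transferred: Urn II has 8 white of 10, so P(white|black moved) = 4/5
By total probability: P(white) = 1/2*9/10 + 1/2*4/5 = 17/20

17/20


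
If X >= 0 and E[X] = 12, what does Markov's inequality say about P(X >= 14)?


Markov: P(X >= a) <= E[X]/a
P(X >= 14) <= 12/14 = 6/7

6/7


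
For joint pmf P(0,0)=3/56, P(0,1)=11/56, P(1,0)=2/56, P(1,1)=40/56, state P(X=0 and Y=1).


Read from table: P(X=0, Y=1) = 11/56

11/56


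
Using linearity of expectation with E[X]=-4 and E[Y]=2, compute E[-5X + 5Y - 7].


E[-5X + 5Y - 7] = -5*E[X] + 5*E[Y] - 7
= (-5)*(-4) + (5)*(2) + (-7)
= 20 + 10 - 7 = 23

23


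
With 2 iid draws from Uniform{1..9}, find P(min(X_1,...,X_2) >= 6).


P(min >= 6) = P(all X_i >= 6) = (P(X_1 >= 6))^2
= (4/9)^2 = 16/81

16/81


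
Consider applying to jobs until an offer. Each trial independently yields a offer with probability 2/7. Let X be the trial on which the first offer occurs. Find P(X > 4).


P(X > 4) = P(first 4 trials all fail) = (1-p)^4 = (5/7)^4 = 625/2401

625/2401


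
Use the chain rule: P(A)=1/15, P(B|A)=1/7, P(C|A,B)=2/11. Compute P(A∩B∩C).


P(A∩B∩C) = P(A) * P(B|A) * P(C|A∩B)
= 1/15 * 1/7 * 2/11
= 1/105 * 2/11 = 2/1155

2/1155


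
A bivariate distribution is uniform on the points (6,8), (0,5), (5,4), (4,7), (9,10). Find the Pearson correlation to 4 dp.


Cov(X,Y) = 4.5600, Var(X) = 8.5600, Var(Y) = 4.5600
rho = Cov/(sqrt(VarX)*sqrt(VarY)) = 0.7299

0.7299


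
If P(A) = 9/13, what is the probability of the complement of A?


P(A') = 1 - P(A) = 1 - 9/13 = 4/13

4/13


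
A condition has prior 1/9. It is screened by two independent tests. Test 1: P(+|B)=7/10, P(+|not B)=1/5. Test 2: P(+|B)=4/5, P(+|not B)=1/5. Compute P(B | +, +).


After test 1: P(+) = 7/10*1/9 + 1/5*8/9 = 23/90
P(B|+) = (7/90)/(23/90) = 7/23
After test 2 (use post1 as new prior): P(+) = 4/5*7/23 + 1/5*16/23 = 44/115
P(B|+,+) = (28/115)/(44/115) = 7/11

7/11


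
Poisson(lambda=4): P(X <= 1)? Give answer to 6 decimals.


P(X<=1) = e^(-4)*4^0/0! + e^(-4)*4^1/1!
≈ 0.0183156389 + 0.0732625556
= 0.0915781945
≈ 0.091578

0.091578


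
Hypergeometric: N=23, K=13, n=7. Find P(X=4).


P(X=4) = C(13,4)*C(10,3) / C(23,7)
= 715*120 / 245157
= 85800/245157 = 2600/7429

2600/7429


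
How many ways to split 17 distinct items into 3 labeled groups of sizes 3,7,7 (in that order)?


17! = 355687428096000
Denominator: 3!=6 * 7!=5040 * 7!=5040
Coefficient = 355687428096000 / 152409600 = 2333760

2333760


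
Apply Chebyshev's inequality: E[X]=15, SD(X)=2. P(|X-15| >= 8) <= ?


k = 8/2 = 4
Chebyshev: P(|X-mu| >= k*sigma) <= 1/k^2 = 1/4^2 = 1/16

1/16


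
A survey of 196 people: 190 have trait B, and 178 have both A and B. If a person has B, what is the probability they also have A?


P(A|B) = P(A∩B)/P(B) = (178/196)/(190/196) = 178/190 = 89/95

89/95


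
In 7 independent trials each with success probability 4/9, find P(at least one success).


P(at least one) = 1 - P(none)
P(none) = (1 - 4/9)^7 = (5/9)^7 = 78125/4782969
P(at least one) = 1 - 78125/4782969 = 4704844/4782969

4704844/4782969


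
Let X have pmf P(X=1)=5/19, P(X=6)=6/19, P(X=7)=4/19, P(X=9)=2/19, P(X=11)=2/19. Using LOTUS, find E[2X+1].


E[2X+1] = sum(g(x)*P(x))
= 3*5/19 + 13*6/19 + 15*4/19 + 19*2/19 + 23*2/19
= 237/19

237/19


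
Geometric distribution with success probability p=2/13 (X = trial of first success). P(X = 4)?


P(X=4) = (1-p)^3 * p = (11/13)^3 * 2/13
= 1331/2197 * 2/13 = 2662/28561

2662/28561


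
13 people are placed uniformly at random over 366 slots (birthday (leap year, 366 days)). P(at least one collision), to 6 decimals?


P(all different) = prod((366-i)/366 for i=0..12) = 0.806071
P(at least one match) = 1 - 0.806071 = 0.193929

0.193929


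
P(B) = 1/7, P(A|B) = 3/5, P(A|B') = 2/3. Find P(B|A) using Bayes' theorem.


P(A) = P(A|B)P(B) + P(A|B')P(B') = 3/5*1/7 + 2/3*6/7 = 23/35
P(B|A) = P(A|B)P(B)/P(A) = (3/35)/(23/35) = 3/23

3/23


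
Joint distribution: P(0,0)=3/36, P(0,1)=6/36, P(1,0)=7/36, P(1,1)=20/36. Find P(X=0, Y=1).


Read from table: P(X=0, Y=1) = 6/36 = 1/6

1/6


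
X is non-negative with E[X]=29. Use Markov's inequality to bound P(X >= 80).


Markov: P(X >= a) <= E[X]/a
P(X >= 80) <= 29/80

29/80


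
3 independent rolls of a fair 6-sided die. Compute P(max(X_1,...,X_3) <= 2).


P(max <= 2) = P(all X_i <= 2) = (P(X_1 <= 2))^3
= (2/6)^3 = (1/3)^3 = 1/27

1/27


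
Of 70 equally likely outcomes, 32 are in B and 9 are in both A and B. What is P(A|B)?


P(A|B) = P(A∩B)/P(B) = (9/70)/(32/70) = 9/32

9/32


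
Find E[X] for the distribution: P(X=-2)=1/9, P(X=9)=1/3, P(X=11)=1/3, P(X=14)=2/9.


E[X] = sum(x * P(x))
= -2*1/9 + 9*1/3 + 11*1/3 + 14*2/9
= 86/9

86/9


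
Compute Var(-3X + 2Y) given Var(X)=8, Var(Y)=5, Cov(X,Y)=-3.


Var(-3X + 2Y) = (-3)^2*Var(X) + 2^2*Var(Y) + 2*(-3)*2*Cov(X,Y)
= 9*8 + 4*5 - 12*(-3)
= 72 + 20 + 36 = 128

128


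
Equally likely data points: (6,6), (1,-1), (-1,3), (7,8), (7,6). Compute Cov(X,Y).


E[X]=4, E[Y]=22/5, E[XY]=26
Cov(X,Y) = E[XY] - E[X]E[Y] = 26 - 4*22/5 = 42/5

42/5


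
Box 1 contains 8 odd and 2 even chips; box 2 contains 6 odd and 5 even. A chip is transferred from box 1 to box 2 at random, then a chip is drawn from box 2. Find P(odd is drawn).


P(transfer odd) = 8/10 = 4/5; P(transfer even) = 1/5
If odd transferred: Urn II has 7 odd of 12, so P(odd|odd moved) = 7/12
If even transferred: Urn II has 6 odd of 12, so P(odd|even moved) = 1/2
By total probability: P(odd) = 4/5*7/12 + 1/5*1/2 = 17/30

17/30


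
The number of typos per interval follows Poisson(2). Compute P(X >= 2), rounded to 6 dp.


P(X>=2) = 1 - P(X<=1) = 1 - (e^(-2)*2^0/0! + e^(-2)*2^1/1!)
≈ 1 - (0.1353352832 + 0.2706705665)
= 1 - 0.4060058497 = 0.5939941503
≈ 0.593994

0.593994


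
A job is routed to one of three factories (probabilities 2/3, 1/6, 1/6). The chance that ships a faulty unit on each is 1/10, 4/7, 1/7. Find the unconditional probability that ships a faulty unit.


P(A) = P(A|B1)P(B1) + P(A|B2)P(B2) + P(A|B3)P(B3)
= 1/10*2/3 + 4/7*1/6 + 1/7*1/6
= 1/15 + 2/21 + 1/42 = 13/70

13/70


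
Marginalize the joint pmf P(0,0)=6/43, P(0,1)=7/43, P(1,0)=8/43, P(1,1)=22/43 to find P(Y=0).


P(Y=0) = P(0,0)+P(1,0) = 6/43 + 8/43 = 14/43

14/43


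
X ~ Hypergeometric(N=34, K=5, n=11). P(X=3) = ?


P(X=3) = C(5,3)*C(29,8) / C(34,11)
= 10*4292145 / 286097760
= 42921450/286097760 = 1265/8432

1265/8432


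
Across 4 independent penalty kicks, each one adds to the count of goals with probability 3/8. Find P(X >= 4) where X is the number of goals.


P(X>=4) = P(X=4)
= 81/4096
= 81/4096

81/4096


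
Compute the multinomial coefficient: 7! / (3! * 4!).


7! = 5040
Denominator: 3!=6 * 4!=24
Coefficient = 5040 / 144 = 35

35


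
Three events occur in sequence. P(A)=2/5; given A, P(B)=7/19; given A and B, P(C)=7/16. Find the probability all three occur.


P(A∩B∩C) = P(A) * P(B|A) * P(C|A∩B)
= 2/5 * 7/19 * 7/16
= 14/95 * 7/16 = 49/760

49/760


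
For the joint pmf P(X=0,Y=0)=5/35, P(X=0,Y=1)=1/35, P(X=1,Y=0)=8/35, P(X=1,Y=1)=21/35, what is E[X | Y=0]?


P(Y=0) = 13/35
E[X|Y=0] = (0*5 + 1*8)/13 = 8/13

8/13


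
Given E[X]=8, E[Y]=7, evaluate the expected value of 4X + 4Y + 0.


E[4X + 4Y + 0] = 4*E[X] + 4*E[Y] + 0
= (4)*(8) + (4)*(7) + (0)
= 32 + 28 + 0 = 60

60


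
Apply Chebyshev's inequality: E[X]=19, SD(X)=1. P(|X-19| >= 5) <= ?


k = 5/1 = 5
Chebyshev: P(|X-mu| >= k*sigma) <= 1/k^2 = 1/5^2 = 1/25

1/25


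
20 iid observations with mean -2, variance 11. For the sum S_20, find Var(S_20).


By independence, Var(S_n) = n*Var(X_1) = 20*11 = 220

220


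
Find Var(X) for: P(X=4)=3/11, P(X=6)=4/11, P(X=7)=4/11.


E[X] = 64/11, E[X^2] = 388/11
Var(X) = E[X^2] - (E[X])^2 = 388/11 - (64/11)^2 = 172/121

172/121


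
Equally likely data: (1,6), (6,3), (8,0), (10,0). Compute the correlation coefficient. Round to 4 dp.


Cov(X,Y) = -8.0625, Var(X) = 11.1875, Var(Y) = 6.1875
rho = Cov/(sqrt(VarX)*sqrt(VarY)) = -0.9690

-0.9690


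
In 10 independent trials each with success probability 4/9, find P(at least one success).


P(at least one) = 1 - P(none)
P(none) = (1 - 4/9)^10 = (5/9)^10 = 9765625/3486784401
P(at least one) = 1 - 9765625/3486784401 = 3477018776/3486784401

3477018776/3486784401


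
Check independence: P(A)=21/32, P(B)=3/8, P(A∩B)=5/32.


P(A)*P(B) = 21/32*3/8 = 63/256
P(A∩B) = 5/32 != 63/256, so not independent

No, A and B are not independent


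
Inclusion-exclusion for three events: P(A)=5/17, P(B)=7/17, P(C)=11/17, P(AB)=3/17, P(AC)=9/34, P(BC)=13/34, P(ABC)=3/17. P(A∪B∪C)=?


P(A∪B∪C) = P(A)+P(B)+P(C) - P(AB)-P(AC)-P(BC) + P(ABC)
= 5/17+7/17+11/17 - 3/17-9/34-13/34 + 3/17
= 12/17

12/17


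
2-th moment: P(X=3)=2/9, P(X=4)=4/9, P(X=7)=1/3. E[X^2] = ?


E[X^2] = sum(x^2 * P(x))
= 9*2/9 + 16*4/9 + 49*1/3
= 229/9

229/9


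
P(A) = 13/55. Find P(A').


P(A') = 1 - P(A) = 1 - 13/55 = 42/55

42/55


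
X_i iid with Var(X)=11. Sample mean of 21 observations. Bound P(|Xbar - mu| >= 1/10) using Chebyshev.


Var(Xbar) = Var(X)/n = 11/21
Chebyshev: P(|Xbar-mu| >= 1/10) <= Var(Xbar)/(1/10)^2 = (11/21)/(1/100) = 1100/21
Bound exceeds 1, so trivial bound: 1

1


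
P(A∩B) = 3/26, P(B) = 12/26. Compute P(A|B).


P(A|B) = P(A∩B)/P(B) = (3/26)/(12/26) = 3/12 = 1/4

1/4


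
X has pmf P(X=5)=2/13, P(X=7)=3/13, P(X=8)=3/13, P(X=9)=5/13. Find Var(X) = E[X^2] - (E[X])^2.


E[X] = 100/13, E[X^2] = 794/13
Var(X) = E[X^2] - (E[X])^2 = 794/13 - (100/13)^2 = 322/169

322/169


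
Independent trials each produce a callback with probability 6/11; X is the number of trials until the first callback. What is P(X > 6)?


P(X > 6) = P(first 6 trials all fail) = (1-p)^6 = (5/11)^6 = 15625/1771561

15625/1771561


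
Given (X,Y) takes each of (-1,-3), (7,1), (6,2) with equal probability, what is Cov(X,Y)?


E[X]=4, E[Y]=0, E[XY]=22/3
Cov(X,Y) = E[XY] - E[X]E[Y] = 22/3 - 4*0 = 22/3

22/3


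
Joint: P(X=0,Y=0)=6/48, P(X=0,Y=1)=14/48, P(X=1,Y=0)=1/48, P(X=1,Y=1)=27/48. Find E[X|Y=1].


P(Y=1) = 41/48
E[X|Y=1] = (0*14 + 1*27)/41 = 27/41

27/41


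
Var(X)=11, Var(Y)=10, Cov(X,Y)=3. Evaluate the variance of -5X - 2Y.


Var(-5X - 2Y) = (-5)^2*Var(X) + (-2)^2*Var(Y) + 2*(-5)*(-2)*Cov(X,Y)
= 25*11 + 4*10 + 20*3
= 275 + 40 + 60 = 375

375


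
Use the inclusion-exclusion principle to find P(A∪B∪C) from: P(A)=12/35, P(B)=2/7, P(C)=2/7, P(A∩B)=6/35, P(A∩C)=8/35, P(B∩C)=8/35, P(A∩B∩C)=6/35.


P(A∪B∪C) = P(A)+P(B)+P(C) - P(AB)-P(AC)-P(BC) + P(ABC)
= 12/35+2/7+2/7 - 6/35-8/35-8/35 + 6/35
= 16/35

16/35


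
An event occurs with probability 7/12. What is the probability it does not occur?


P(A') = 1 - P(A) = 1 - 7/12 = 5/12

5/12


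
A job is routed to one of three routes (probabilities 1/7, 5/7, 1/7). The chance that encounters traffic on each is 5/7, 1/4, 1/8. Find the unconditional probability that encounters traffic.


P(A) = P(A|B1)P(B1) + P(A|B2)P(B2) + P(A|B3)P(B3)
= 5/7*1/7 + 1/4*5/7 + 1/8*1/7
= 5/49 + 5/28 + 1/56 = 117/392

117/392


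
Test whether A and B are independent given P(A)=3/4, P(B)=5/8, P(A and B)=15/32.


P(A)*P(B) = 3/4*5/8 = 15/32
P(A∩B) = 15/32, which equals P(A)P(B), so independent

Yes, A and B are independent


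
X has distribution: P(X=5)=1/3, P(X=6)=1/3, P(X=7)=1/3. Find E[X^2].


E[X^2] = sum(g(x)*P(x))
= 25*1/3 + 36*1/3 + 49*1/3
= 110/3

110/3


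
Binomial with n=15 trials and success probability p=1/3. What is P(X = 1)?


P(X=1) = C(15,1) * p^1 * (1-p)^14
= 15 * 1/3 * 16384/4782969
= 81920/4782969

81920/4782969


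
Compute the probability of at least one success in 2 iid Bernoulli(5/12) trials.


P(at least one) = 1 - P(none)
P(none) = (1 - 5/12)^2 = (7/12)^2 = 49/144
P(at least one) = 1 - 49/144 = 95/144

95/144


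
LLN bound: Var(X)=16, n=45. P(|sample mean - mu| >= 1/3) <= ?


Var(Xbar) = Var(X)/n = 16/45
Chebyshev: P(|Xbar-mu| >= 1/3) <= Var(Xbar)/(1/3)^2 = (16/45)/(1/9) = 16/5
Bound exceeds 1, so trivial bound: 1

1


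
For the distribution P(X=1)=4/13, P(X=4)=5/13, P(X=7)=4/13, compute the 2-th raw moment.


E[X^2] = sum(x^2 * P(x))
= 1*4/13 + 16*5/13 + 49*4/13
= 280/13

280/13


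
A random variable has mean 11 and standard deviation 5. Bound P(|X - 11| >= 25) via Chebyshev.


k = 25/5 = 5
Chebyshev: P(|X-mu| >= k*sigma) <= 1/k^2 = 1/5^2 = 1/25

1/25


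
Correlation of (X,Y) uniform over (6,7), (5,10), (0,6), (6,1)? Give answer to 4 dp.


Cov(X,Y) = -1.0000, Var(X) = 6.1875, Var(Y) = 10.5000
rho = Cov/(sqrt(VarX)*sqrt(VarY)) = -0.1241

-0.1241


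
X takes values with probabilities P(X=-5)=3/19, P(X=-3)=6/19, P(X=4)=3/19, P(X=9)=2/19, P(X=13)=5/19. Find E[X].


E[X] = sum(x * P(x))
= -5*3/19 - 3*6/19 + 4*3/19 + 9*2/19 + 13*5/19
= 62/19

62/19


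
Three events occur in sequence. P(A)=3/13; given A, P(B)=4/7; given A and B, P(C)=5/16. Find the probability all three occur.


P(A∩B∩C) = P(A) * P(B|A) * P(C|A∩B)
= 3/13 * 4/7 * 5/16
= 12/91 * 5/16 = 15/364

15/364


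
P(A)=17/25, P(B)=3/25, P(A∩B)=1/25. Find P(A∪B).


P(A∪B) = P(A) + P(B) - P(A∩B)
= 17/25 + 3/25 - 1/25 = 19/25

19/25


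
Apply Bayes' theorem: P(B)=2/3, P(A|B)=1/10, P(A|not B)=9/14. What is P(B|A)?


P(A) = P(A|B)P(B) + P(A|B')P(B') = 1/10*2/3 + 9/14*1/3 = 59/210
P(B|A) = P(A|B)P(B)/P(A) = (1/15)/(59/210) = 14/59

14/59


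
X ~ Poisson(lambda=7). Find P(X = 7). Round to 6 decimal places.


P(X=7) = e^(-7) * 7^7 / 7!
≈ 0.0009118819656 * 823543 / 5040
≈ 0.149003

0.149003


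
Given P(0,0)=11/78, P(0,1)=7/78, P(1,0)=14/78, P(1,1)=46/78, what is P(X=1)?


P(X=1) = P(1,0)+P(1,1) = 14/78 + 46/78 = 60/78 = 10/13

10/13


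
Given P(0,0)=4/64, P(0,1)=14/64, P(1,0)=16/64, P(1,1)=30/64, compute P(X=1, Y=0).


Read from table: P(X=1, Y=0) = 16/64 = 1/4

1/4


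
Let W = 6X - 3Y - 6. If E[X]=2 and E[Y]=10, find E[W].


E[6X - 3Y - 6] = 6*E[X] - 3*E[Y] - 6
= (6)*(2) + (-3)*(10) + (-6)
= 12 - 30 - 6 = -24

-24


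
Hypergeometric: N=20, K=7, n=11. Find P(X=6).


P(X=6) = C(7,6)*C(13,5) / C(20,11)
= 7*1287 / 167960
= 9009/167960 = 693/12920

693/12920


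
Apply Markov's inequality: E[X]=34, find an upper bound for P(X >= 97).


Markov: P(X >= a) <= E[X]/a
P(X >= 97) <= 34/97

34/97


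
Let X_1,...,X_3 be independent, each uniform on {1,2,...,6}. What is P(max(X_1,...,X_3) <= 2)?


P(max <= 2) = P(all X_i <= 2) = (P(X_1 <= 2))^3
= (2/6)^3 = (1/3)^3 = 1/27

1/27


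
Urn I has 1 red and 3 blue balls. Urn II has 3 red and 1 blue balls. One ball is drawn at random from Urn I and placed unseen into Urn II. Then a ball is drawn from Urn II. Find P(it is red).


P(transfer red) = 1/4; P(transfer blue) = 3/4
If red transferred: Urn II has 4 red of 5, so P(red|red moved) = 4/5
If blue transferred: Urn II has 3 red of 5, so P(red|blue moved) = 3/5
By total probability: P(red) = 1/4*4/5 + 3/4*3/5 = 13/20

13/20


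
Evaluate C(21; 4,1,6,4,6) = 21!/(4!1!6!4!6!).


21! = 51090942171709440000
Denominator: 4!=24 * 1!=1 * 6!=720 * 4!=24 * 6!=720
Coefficient = 51090942171709440000 / 298598400 = 171102531600

171102531600


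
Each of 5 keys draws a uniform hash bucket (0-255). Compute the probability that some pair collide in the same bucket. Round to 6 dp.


P(all different) = prod((256-i)/256 for i=0..4) = 0.961469
P(at least one match) = 1 - 0.961469 = 0.038531

0.038531


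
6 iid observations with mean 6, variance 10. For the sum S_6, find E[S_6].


E[S_n] = n*E[X_1] = 6*6 = 36

36


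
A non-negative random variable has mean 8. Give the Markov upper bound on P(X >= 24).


Markov: P(X >= a) <= E[X]/a
P(X >= 24) <= 8/24 = 1/3

1/3


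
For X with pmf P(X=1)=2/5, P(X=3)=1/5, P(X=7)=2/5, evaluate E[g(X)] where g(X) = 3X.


E[3X] = sum(g(x)*P(x))
= 3*2/5 + 9*1/5 + 21*2/5
= 57/5

57/5


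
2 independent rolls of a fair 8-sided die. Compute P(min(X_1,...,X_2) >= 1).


P(min >= 1) = P(all X_i >= 1) = (P(X_1 >= 1))^2
= (8/8)^2 = 1^2 = 1

1


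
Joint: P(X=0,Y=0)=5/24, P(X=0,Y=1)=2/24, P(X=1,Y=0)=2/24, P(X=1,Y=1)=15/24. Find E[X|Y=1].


P(Y=1) = 17/24
E[X|Y=1] = (0*2 + 1*15)/17 = 15/17

15/17


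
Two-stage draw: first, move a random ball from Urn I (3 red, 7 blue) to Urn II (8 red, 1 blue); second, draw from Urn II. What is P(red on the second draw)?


P(transfer red) = 3/10; P(transfer blue) = 7/10
If red transferred: Urn II has 9 red of 10, so P(red|red moved) = 9/10
If blue transferred: Urn II has 8 red of 10, so P(red|blue moved) = 4/5
By total probability: P(red) = 3/10*9/10 + 7/10*4/5 = 83/100

83/100


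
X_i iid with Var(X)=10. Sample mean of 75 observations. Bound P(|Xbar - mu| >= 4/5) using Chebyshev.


Var(Xbar) = Var(X)/n = 10/75
Chebyshev: P(|Xbar-mu| >= 4/5) <= Var(Xbar)/(4/5)^2 = (2/15)/(16/25) = 5/24

5/24


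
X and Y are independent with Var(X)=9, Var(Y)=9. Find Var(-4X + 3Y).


Independence => Cov(X,Y)=0
Var(-4X + 3Y) = (-4)^2*Var(X) + 3^2*Var(Y)
= 16*9 + 9*9 = 225

225


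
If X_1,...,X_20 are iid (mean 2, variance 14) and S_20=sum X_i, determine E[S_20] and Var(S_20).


E[S_n] = n*mu = 20*2 = 40
Var(S_n) = n*sigma^2 = 20*14 = 280

E[S_20]=40, Var(S_20)=280


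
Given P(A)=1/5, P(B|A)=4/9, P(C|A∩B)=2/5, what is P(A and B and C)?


P(A∩B∩C) = P(A) * P(B|A) * P(C|A∩B)
= 1/5 * 4/9 * 2/5
= 4/45 * 2/5 = 8/225

8/225


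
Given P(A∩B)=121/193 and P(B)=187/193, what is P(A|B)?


P(A|B) = P(A∩B)/P(B) = (121/193)/(187/193) = 121/187 = 11/17

11/17


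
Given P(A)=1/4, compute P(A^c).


P(A') = 1 - P(A) = 1 - 1/4 = 3/4

3/4


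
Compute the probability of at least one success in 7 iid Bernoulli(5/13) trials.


P(at least one) = 1 - P(none)
P(none) = (1 - 5/13)^7 = (8/13)^7 = 2097152/62748517
P(at least one) = 1 - 2097152/62748517 = 60651365/62748517

60651365/62748517


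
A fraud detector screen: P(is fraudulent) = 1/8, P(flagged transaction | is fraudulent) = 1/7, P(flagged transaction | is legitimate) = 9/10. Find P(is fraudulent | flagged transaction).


P(A) = P(A|B)P(B) + P(A|B')P(B') = 1/7*1/8 + 9/10*7/8 = 451/560
P(B|A) = P(A|B)P(B)/P(A) = (1/56)/(451/560) = 10/451

10/451


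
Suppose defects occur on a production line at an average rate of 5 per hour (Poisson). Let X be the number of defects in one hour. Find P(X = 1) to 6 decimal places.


P(X=1) = e^(-5) * 5^1 / 1!
≈ 0.006737946999 * 5 / 1
≈ 0.033690

0.033690


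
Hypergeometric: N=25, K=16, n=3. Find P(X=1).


P(X=1) = C(16,1)*C(9,2) / C(25,3)
= 16*36 / 2300
= 576/2300 = 144/575

144/575


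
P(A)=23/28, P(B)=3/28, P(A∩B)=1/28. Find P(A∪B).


P(A∪B) = P(A) + P(B) - P(A∩B)
= 23/28 + 3/28 - 1/28 = 25/28

25/28


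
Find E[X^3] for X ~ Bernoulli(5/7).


For Bernoulli: X in {0,1}
E[X^3] = 0^3*(1-5/7) + 1^3*5/7 = 5/7

5/7


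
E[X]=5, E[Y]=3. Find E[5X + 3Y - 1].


E[5X + 3Y - 1] = 5*E[X] + 3*E[Y] - 1
= (5)*(5) + (3)*(3) + (-1)
= 25 + 9 - 1 = 33

33


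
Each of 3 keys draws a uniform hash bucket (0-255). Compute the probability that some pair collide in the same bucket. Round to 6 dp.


P(all different) = prod((256-i)/256 for i=0..2) = 0.988312
P(at least one match) = 1 - 0.988312 = 0.011688

0.011688


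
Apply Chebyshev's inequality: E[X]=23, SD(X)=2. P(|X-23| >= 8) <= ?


k = 8/2 = 4
Chebyshev: P(|X-mu| >= k*sigma) <= 1/k^2 = 1/4^2 = 1/16

1/16


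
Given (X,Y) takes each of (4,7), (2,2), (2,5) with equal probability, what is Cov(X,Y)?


E[X]=8/3, E[Y]=14/3, E[XY]=14
Cov(X,Y) = E[XY] - E[X]E[Y] = 14 - 8/3*14/3 = 14/9

14/9


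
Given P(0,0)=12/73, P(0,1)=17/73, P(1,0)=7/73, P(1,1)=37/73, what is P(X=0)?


P(X=0) = P(0,0)+P(0,1) = 12/73 + 17/73 = 29/73

29/73


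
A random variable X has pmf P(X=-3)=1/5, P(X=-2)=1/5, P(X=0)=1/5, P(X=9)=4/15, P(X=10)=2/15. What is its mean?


E[X] = sum(x * P(x))
= -3*1/5 - 2*1/5 + 0*1/5 + 9*4/15 + 10*2/15
= 41/15

41/15


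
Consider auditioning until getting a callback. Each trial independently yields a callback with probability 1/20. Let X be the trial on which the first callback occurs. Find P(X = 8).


P(X=8) = (1-p)^7 * p = (19/20)^7 * 1/20
= 893871739/1280000000 * 1/20 = 893871739/25600000000

893871739/25600000000


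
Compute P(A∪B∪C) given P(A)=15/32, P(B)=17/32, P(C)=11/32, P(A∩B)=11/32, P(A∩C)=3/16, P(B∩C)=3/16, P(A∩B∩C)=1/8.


P(A∪B∪C) = P(A)+P(B)+P(C) - P(AB)-P(AC)-P(BC) + P(ABC)
= 15/32+17/32+11/32 - 11/32-3/16-3/16 + 1/8
= 3/4

3/4


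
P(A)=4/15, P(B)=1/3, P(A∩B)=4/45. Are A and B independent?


P(A)*P(B) = 4/15*1/3 = 4/45
P(A∩B) = 4/45, which equals P(A)P(B), so independent

Yes, A and B are independent


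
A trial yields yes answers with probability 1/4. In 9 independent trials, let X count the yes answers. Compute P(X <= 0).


P(X<=0) = P(X=0)
= 19683/262144
= 19683/262144

19683/262144


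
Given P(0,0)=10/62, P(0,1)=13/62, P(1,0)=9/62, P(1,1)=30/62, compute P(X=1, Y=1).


Read from table: P(X=1, Y=1) = 30/62 = 15/31

15/31


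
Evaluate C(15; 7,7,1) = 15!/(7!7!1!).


15! = 1307674368000
Denominator: 7!=5040 * 7!=5040 * 1!=1
Coefficient = 1307674368000 / 25401600 = 51480

51480


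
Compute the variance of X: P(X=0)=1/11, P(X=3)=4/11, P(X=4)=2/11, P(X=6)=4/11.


E[X] = 4, E[X^2] = 212/11
Var(X) = E[X^2] - (E[X])^2 = 212/11 - (4)^2 = 36/11

36/11


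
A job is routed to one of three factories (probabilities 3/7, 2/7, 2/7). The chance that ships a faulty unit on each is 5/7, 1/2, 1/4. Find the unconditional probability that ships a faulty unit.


P(A) = P(A|B1)P(B1) + P(A|B2)P(B2) + P(A|B3)P(B3)
= 5/7*3/7 + 1/2*2/7 + 1/4*2/7
= 15/49 + 1/7 + 1/14 = 51/98

51/98


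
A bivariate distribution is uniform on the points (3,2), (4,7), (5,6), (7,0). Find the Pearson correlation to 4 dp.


Cov(X,Y) = -1.8125, Var(X) = 2.1875, Var(Y) = 8.1875
rho = Cov/(sqrt(VarX)*sqrt(VarY)) = -0.4283

-0.4283


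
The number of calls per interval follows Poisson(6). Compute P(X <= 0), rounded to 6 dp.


P(X<=0) = e^(-6)*6^0/0!
≈ 0.0024787522
≈ 0.002479

0.002479


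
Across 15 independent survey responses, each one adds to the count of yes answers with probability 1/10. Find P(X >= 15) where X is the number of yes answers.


P(X>=15) = P(X=15)
= 1/1000000000000000
= 1/1000000000000000

1/1000000000000000
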